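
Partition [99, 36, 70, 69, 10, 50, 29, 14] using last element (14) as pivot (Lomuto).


Pivot: 14
  10 <= 14: swap -> [10, 36, 70, 69, 99, 50, 29, 14]
Place pivot at 1: [10, 14, 70, 69, 99, 50, 29, 36]

Partitioned: [10, 14, 70, 69, 99, 50, 29, 36]


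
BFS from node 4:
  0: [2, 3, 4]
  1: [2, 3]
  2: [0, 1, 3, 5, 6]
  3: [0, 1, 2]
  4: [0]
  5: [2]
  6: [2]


Visit 4, enqueue [0]
Visit 0, enqueue [2, 3]
Visit 2, enqueue [1, 5, 6]
Visit 3, enqueue []
Visit 1, enqueue []
Visit 5, enqueue []
Visit 6, enqueue []

BFS order: [4, 0, 2, 3, 1, 5, 6]


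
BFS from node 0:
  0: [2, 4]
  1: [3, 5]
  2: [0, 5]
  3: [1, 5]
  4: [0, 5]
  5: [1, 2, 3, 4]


Visit 0, enqueue [2, 4]
Visit 2, enqueue [5]
Visit 4, enqueue []
Visit 5, enqueue [1, 3]
Visit 1, enqueue []
Visit 3, enqueue []

BFS order: [0, 2, 4, 5, 1, 3]


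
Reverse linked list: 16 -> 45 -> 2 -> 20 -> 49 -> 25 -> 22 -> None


Step 1: curr=16, set curr.next=prev(None) | reversed so far: 16
Step 2: curr=45, set curr.next=prev(16) | reversed so far: 45 -> 16
Step 3: curr=2, set curr.next=prev(45) | reversed so far: 2 -> 45 -> 16
Step 4: curr=20, set curr.next=prev(2) | reversed so far: 20 -> 2 -> 45 -> 16
Step 5: curr=49, set curr.next=prev(20) | reversed so far: 49 -> 20 -> 2 -> 45 -> 16
Step 6: curr=25, set curr.next=prev(49) | reversed so far: 25 -> 49 -> 20 -> 2 -> 45 -> 16
Step 7: curr=22, set curr.next=prev(25) | reversed so far: 22 -> 25 -> 49 -> 20 -> 2 -> 45 -> 16

22 -> 25 -> 49 -> 20 -> 2 -> 45 -> 16 -> None


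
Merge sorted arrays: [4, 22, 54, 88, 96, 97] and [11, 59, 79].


Take 4 from A
Take 11 from B
Take 22 from A
Take 54 from A
Take 59 from B
Take 79 from B

Merged: [4, 11, 22, 54, 59, 79, 88, 96, 97]


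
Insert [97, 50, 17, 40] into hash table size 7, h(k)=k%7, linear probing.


Insert 97: h=6 -> slot 6
Insert 50: h=1 -> slot 1
Insert 17: h=3 -> slot 3
Insert 40: h=5 -> slot 5

Table: [None, 50, None, 17, None, 40, 97]


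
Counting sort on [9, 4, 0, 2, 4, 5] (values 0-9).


Input: [9, 4, 0, 2, 4, 5]
Counts: [1, 0, 1, 0, 2, 1, 0, 0, 0, 1]

Sorted: [0, 2, 4, 4, 5, 9]


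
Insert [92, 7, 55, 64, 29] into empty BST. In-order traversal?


Insert 92: root
Insert 7: L from 92
Insert 55: L from 92 -> R from 7
Insert 64: L from 92 -> R from 7 -> R from 55
Insert 29: L from 92 -> R from 7 -> L from 55

In-order: [7, 29, 55, 64, 92]


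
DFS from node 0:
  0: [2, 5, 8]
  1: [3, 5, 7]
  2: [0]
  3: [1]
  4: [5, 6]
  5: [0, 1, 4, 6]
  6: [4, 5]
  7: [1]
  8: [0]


Visit 0, push [8, 5, 2]
Visit 2, push []
Visit 5, push [6, 4, 1]
Visit 1, push [7, 3]
Visit 3, push []
Visit 7, push []
Visit 4, push [6]
Visit 6, push []
Visit 8, push []

DFS order: [0, 2, 5, 1, 3, 7, 4, 6, 8]


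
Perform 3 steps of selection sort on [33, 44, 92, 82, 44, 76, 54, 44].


Initial: [33, 44, 92, 82, 44, 76, 54, 44]
Step 1: min=33 at 0
  Swap: [33, 44, 92, 82, 44, 76, 54, 44]
Step 2: min=44 at 1
  Swap: [33, 44, 92, 82, 44, 76, 54, 44]
Step 3: min=44 at 4
  Swap: [33, 44, 44, 82, 92, 76, 54, 44]

After 3 steps: [33, 44, 44, 82, 92, 76, 54, 44]


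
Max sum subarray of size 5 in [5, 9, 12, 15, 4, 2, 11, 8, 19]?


[0:5]: 45
[1:6]: 42
[2:7]: 44
[3:8]: 40
[4:9]: 44

Max: 45 at [0:5]


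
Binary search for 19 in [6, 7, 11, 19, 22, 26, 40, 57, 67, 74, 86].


Step 1: lo=0, hi=10, mid=5, val=26
Step 2: lo=0, hi=4, mid=2, val=11
Step 3: lo=3, hi=4, mid=3, val=19

Found at index 3


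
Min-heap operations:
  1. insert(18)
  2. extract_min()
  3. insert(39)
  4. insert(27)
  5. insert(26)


insert(18) -> [18]
extract_min()->18, []
insert(39) -> [39]
insert(27) -> [27, 39]
insert(26) -> [26, 39, 27]

Final heap: [26, 39, 27]


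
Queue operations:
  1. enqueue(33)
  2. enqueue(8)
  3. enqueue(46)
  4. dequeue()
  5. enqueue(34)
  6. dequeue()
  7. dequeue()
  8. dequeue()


enqueue(33) -> [33]
enqueue(8) -> [33, 8]
enqueue(46) -> [33, 8, 46]
dequeue()->33, [8, 46]
enqueue(34) -> [8, 46, 34]
dequeue()->8, [46, 34]
dequeue()->46, [34]
dequeue()->34, []

Final queue: []


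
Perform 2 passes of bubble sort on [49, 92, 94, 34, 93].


Initial: [49, 92, 94, 34, 93]
Pass 1: [49, 92, 34, 93, 94] (2 swaps)
Pass 2: [49, 34, 92, 93, 94] (1 swaps)

After 2 passes: [49, 34, 92, 93, 94]


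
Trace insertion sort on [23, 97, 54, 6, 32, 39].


Initial: [23, 97, 54, 6, 32, 39]
Insert 97: [23, 97, 54, 6, 32, 39]
Insert 54: [23, 54, 97, 6, 32, 39]
Insert 6: [6, 23, 54, 97, 32, 39]
Insert 32: [6, 23, 32, 54, 97, 39]
Insert 39: [6, 23, 32, 39, 54, 97]

Sorted: [6, 23, 32, 39, 54, 97]


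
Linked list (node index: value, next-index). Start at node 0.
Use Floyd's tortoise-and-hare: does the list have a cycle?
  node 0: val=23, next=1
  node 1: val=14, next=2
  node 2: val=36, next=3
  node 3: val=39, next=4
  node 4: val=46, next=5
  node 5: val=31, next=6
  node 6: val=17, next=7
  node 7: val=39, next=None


Floyd's tortoise (slow, +1) and hare (fast, +2):
  init: slow=0, fast=0
  step 1: slow=1, fast=2
  step 2: slow=2, fast=4
  step 3: slow=3, fast=6
  step 4: fast 6->7->None, no cycle

Cycle: no


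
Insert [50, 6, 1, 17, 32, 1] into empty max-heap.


Insert 50: [50]
Insert 6: [50, 6]
Insert 1: [50, 6, 1]
Insert 17: [50, 17, 1, 6]
Insert 32: [50, 32, 1, 6, 17]
Insert 1: [50, 32, 1, 6, 17, 1]

Final heap: [50, 32, 1, 6, 17, 1]


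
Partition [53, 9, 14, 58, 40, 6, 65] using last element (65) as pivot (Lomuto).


Pivot: 65
  53 <= 65: advance i (no swap)
  9 <= 65: advance i (no swap)
  14 <= 65: advance i (no swap)
  58 <= 65: advance i (no swap)
  40 <= 65: advance i (no swap)
  6 <= 65: advance i (no swap)
Place pivot at 6: [53, 9, 14, 58, 40, 6, 65]

Partitioned: [53, 9, 14, 58, 40, 6, 65]


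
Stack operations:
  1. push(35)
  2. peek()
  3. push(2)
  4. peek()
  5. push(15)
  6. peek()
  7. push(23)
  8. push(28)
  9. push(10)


push(35) -> [35]
peek()->35
push(2) -> [35, 2]
peek()->2
push(15) -> [35, 2, 15]
peek()->15
push(23) -> [35, 2, 15, 23]
push(28) -> [35, 2, 15, 23, 28]
push(10) -> [35, 2, 15, 23, 28, 10]

Final stack: [35, 2, 15, 23, 28, 10]


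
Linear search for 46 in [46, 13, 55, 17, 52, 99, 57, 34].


i=0: 46==46 found!

Found at 0, 1 comps


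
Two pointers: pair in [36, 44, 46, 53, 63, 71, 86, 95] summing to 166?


lo=0(36)+hi=7(95)=131
lo=1(44)+hi=7(95)=139
lo=2(46)+hi=7(95)=141
lo=3(53)+hi=7(95)=148
lo=4(63)+hi=7(95)=158
lo=5(71)+hi=7(95)=166

Yes: 71+95=166


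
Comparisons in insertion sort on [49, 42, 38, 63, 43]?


Algorithm: insertion sort
Input: [49, 42, 38, 63, 43]
Sorted: [38, 42, 43, 49, 63]

7


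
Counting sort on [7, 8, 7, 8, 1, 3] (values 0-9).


Input: [7, 8, 7, 8, 1, 3]
Counts: [0, 1, 0, 1, 0, 0, 0, 2, 2, 0]

Sorted: [1, 3, 7, 7, 8, 8]


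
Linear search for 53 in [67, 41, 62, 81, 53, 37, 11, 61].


i=0: 67!=53
i=1: 41!=53
i=2: 62!=53
i=3: 81!=53
i=4: 53==53 found!

Found at 4, 5 comps


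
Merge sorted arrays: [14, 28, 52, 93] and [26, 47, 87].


Take 14 from A
Take 26 from B
Take 28 from A
Take 47 from B
Take 52 from A
Take 87 from B

Merged: [14, 26, 28, 47, 52, 87, 93]


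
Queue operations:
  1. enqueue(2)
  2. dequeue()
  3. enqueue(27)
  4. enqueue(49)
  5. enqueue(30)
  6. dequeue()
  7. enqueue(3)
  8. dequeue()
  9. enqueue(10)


enqueue(2) -> [2]
dequeue()->2, []
enqueue(27) -> [27]
enqueue(49) -> [27, 49]
enqueue(30) -> [27, 49, 30]
dequeue()->27, [49, 30]
enqueue(3) -> [49, 30, 3]
dequeue()->49, [30, 3]
enqueue(10) -> [30, 3, 10]

Final queue: [30, 3, 10]


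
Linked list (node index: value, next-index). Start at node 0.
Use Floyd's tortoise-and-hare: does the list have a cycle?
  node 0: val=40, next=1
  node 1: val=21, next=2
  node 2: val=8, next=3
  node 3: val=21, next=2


Floyd's tortoise (slow, +1) and hare (fast, +2):
  init: slow=0, fast=0
  step 1: slow=1, fast=2
  step 2: slow=2, fast=2
  slow == fast at node 2: cycle detected

Cycle: yes


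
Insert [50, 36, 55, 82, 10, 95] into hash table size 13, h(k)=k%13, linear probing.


Insert 50: h=11 -> slot 11
Insert 36: h=10 -> slot 10
Insert 55: h=3 -> slot 3
Insert 82: h=4 -> slot 4
Insert 10: h=10, 2 probes -> slot 12
Insert 95: h=4, 1 probes -> slot 5

Table: [None, None, None, 55, 82, 95, None, None, None, None, 36, 50, 10]


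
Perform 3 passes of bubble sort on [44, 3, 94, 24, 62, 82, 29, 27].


Initial: [44, 3, 94, 24, 62, 82, 29, 27]
Pass 1: [3, 44, 24, 62, 82, 29, 27, 94] (6 swaps)
Pass 2: [3, 24, 44, 62, 29, 27, 82, 94] (3 swaps)
Pass 3: [3, 24, 44, 29, 27, 62, 82, 94] (2 swaps)

After 3 passes: [3, 24, 44, 29, 27, 62, 82, 94]


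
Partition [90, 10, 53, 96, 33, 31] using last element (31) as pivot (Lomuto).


Pivot: 31
  10 <= 31: swap -> [10, 90, 53, 96, 33, 31]
Place pivot at 1: [10, 31, 53, 96, 33, 90]

Partitioned: [10, 31, 53, 96, 33, 90]


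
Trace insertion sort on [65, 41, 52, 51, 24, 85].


Initial: [65, 41, 52, 51, 24, 85]
Insert 41: [41, 65, 52, 51, 24, 85]
Insert 52: [41, 52, 65, 51, 24, 85]
Insert 51: [41, 51, 52, 65, 24, 85]
Insert 24: [24, 41, 51, 52, 65, 85]
Insert 85: [24, 41, 51, 52, 65, 85]

Sorted: [24, 41, 51, 52, 65, 85]


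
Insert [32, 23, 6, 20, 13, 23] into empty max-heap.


Insert 32: [32]
Insert 23: [32, 23]
Insert 6: [32, 23, 6]
Insert 20: [32, 23, 6, 20]
Insert 13: [32, 23, 6, 20, 13]
Insert 23: [32, 23, 23, 20, 13, 6]

Final heap: [32, 23, 23, 20, 13, 6]


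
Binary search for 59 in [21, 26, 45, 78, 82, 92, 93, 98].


Step 1: lo=0, hi=7, mid=3, val=78
Step 2: lo=0, hi=2, mid=1, val=26
Step 3: lo=2, hi=2, mid=2, val=45

Not found


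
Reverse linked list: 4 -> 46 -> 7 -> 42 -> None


Step 1: curr=4, set curr.next=prev(None) | reversed so far: 4
Step 2: curr=46, set curr.next=prev(4) | reversed so far: 46 -> 4
Step 3: curr=7, set curr.next=prev(46) | reversed so far: 7 -> 46 -> 4
Step 4: curr=42, set curr.next=prev(7) | reversed so far: 42 -> 7 -> 46 -> 4

42 -> 7 -> 46 -> 4 -> None


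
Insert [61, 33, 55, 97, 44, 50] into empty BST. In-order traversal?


Insert 61: root
Insert 33: L from 61
Insert 55: L from 61 -> R from 33
Insert 97: R from 61
Insert 44: L from 61 -> R from 33 -> L from 55
Insert 50: L from 61 -> R from 33 -> L from 55 -> R from 44

In-order: [33, 44, 50, 55, 61, 97]


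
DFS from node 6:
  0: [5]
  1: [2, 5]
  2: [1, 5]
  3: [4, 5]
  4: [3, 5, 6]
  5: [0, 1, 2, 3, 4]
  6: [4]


Visit 6, push [4]
Visit 4, push [5, 3]
Visit 3, push [5]
Visit 5, push [2, 1, 0]
Visit 0, push []
Visit 1, push [2]
Visit 2, push []

DFS order: [6, 4, 3, 5, 0, 1, 2]


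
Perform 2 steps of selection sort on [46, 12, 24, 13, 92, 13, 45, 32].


Initial: [46, 12, 24, 13, 92, 13, 45, 32]
Step 1: min=12 at 1
  Swap: [12, 46, 24, 13, 92, 13, 45, 32]
Step 2: min=13 at 3
  Swap: [12, 13, 24, 46, 92, 13, 45, 32]

After 2 steps: [12, 13, 24, 46, 92, 13, 45, 32]


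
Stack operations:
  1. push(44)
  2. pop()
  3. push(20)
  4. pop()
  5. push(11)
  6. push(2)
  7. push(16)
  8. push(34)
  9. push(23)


push(44) -> [44]
pop()->44, []
push(20) -> [20]
pop()->20, []
push(11) -> [11]
push(2) -> [11, 2]
push(16) -> [11, 2, 16]
push(34) -> [11, 2, 16, 34]
push(23) -> [11, 2, 16, 34, 23]

Final stack: [11, 2, 16, 34, 23]


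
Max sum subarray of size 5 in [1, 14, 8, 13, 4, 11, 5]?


[0:5]: 40
[1:6]: 50
[2:7]: 41

Max: 50 at [1:6]


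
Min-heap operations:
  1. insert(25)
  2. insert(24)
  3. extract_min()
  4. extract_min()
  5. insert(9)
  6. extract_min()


insert(25) -> [25]
insert(24) -> [24, 25]
extract_min()->24, [25]
extract_min()->25, []
insert(9) -> [9]
extract_min()->9, []

Final heap: []


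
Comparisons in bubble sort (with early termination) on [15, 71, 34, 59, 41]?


Algorithm: bubble sort (with early termination)
Input: [15, 71, 34, 59, 41]
Sorted: [15, 34, 41, 59, 71]

9


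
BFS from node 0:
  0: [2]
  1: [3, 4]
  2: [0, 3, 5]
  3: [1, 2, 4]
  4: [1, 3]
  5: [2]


Visit 0, enqueue [2]
Visit 2, enqueue [3, 5]
Visit 3, enqueue [1, 4]
Visit 5, enqueue []
Visit 1, enqueue []
Visit 4, enqueue []

BFS order: [0, 2, 3, 5, 1, 4]


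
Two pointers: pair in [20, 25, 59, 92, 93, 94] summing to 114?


lo=0(20)+hi=5(94)=114

Yes: 20+94=114


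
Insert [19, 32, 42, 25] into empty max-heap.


Insert 19: [19]
Insert 32: [32, 19]
Insert 42: [42, 19, 32]
Insert 25: [42, 25, 32, 19]

Final heap: [42, 25, 32, 19]


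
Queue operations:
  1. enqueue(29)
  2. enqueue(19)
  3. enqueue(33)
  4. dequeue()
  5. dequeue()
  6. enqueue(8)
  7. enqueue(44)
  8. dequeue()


enqueue(29) -> [29]
enqueue(19) -> [29, 19]
enqueue(33) -> [29, 19, 33]
dequeue()->29, [19, 33]
dequeue()->19, [33]
enqueue(8) -> [33, 8]
enqueue(44) -> [33, 8, 44]
dequeue()->33, [8, 44]

Final queue: [8, 44]


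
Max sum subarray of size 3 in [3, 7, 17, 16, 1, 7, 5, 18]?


[0:3]: 27
[1:4]: 40
[2:5]: 34
[3:6]: 24
[4:7]: 13
[5:8]: 30

Max: 40 at [1:4]


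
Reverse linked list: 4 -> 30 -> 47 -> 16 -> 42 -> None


Step 1: curr=4, set curr.next=prev(None) | reversed so far: 4
Step 2: curr=30, set curr.next=prev(4) | reversed so far: 30 -> 4
Step 3: curr=47, set curr.next=prev(30) | reversed so far: 47 -> 30 -> 4
Step 4: curr=16, set curr.next=prev(47) | reversed so far: 16 -> 47 -> 30 -> 4
Step 5: curr=42, set curr.next=prev(16) | reversed so far: 42 -> 16 -> 47 -> 30 -> 4

42 -> 16 -> 47 -> 30 -> 4 -> None


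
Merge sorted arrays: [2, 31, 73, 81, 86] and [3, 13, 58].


Take 2 from A
Take 3 from B
Take 13 from B
Take 31 from A
Take 58 from B

Merged: [2, 3, 13, 31, 58, 73, 81, 86]


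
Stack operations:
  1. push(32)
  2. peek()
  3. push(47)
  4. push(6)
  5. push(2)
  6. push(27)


push(32) -> [32]
peek()->32
push(47) -> [32, 47]
push(6) -> [32, 47, 6]
push(2) -> [32, 47, 6, 2]
push(27) -> [32, 47, 6, 2, 27]

Final stack: [32, 47, 6, 2, 27]


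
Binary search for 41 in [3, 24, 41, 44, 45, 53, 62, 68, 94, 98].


Step 1: lo=0, hi=9, mid=4, val=45
Step 2: lo=0, hi=3, mid=1, val=24
Step 3: lo=2, hi=3, mid=2, val=41

Found at index 2


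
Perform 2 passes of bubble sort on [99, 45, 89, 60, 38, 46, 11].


Initial: [99, 45, 89, 60, 38, 46, 11]
Pass 1: [45, 89, 60, 38, 46, 11, 99] (6 swaps)
Pass 2: [45, 60, 38, 46, 11, 89, 99] (4 swaps)

After 2 passes: [45, 60, 38, 46, 11, 89, 99]


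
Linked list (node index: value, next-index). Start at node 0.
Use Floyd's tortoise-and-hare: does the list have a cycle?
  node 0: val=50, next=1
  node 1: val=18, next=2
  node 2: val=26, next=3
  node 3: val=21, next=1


Floyd's tortoise (slow, +1) and hare (fast, +2):
  init: slow=0, fast=0
  step 1: slow=1, fast=2
  step 2: slow=2, fast=1
  step 3: slow=3, fast=3
  slow == fast at node 3: cycle detected

Cycle: yes


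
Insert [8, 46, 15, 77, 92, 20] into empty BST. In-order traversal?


Insert 8: root
Insert 46: R from 8
Insert 15: R from 8 -> L from 46
Insert 77: R from 8 -> R from 46
Insert 92: R from 8 -> R from 46 -> R from 77
Insert 20: R from 8 -> L from 46 -> R from 15

In-order: [8, 15, 20, 46, 77, 92]


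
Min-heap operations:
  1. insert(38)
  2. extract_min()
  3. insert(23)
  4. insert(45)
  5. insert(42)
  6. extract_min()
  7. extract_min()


insert(38) -> [38]
extract_min()->38, []
insert(23) -> [23]
insert(45) -> [23, 45]
insert(42) -> [23, 45, 42]
extract_min()->23, [42, 45]
extract_min()->42, [45]

Final heap: [45]


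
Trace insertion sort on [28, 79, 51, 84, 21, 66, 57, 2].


Initial: [28, 79, 51, 84, 21, 66, 57, 2]
Insert 79: [28, 79, 51, 84, 21, 66, 57, 2]
Insert 51: [28, 51, 79, 84, 21, 66, 57, 2]
Insert 84: [28, 51, 79, 84, 21, 66, 57, 2]
Insert 21: [21, 28, 51, 79, 84, 66, 57, 2]
Insert 66: [21, 28, 51, 66, 79, 84, 57, 2]
Insert 57: [21, 28, 51, 57, 66, 79, 84, 2]
Insert 2: [2, 21, 28, 51, 57, 66, 79, 84]

Sorted: [2, 21, 28, 51, 57, 66, 79, 84]


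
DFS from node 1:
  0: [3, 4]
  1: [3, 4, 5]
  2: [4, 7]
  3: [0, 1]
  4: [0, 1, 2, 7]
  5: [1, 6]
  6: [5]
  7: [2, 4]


Visit 1, push [5, 4, 3]
Visit 3, push [0]
Visit 0, push [4]
Visit 4, push [7, 2]
Visit 2, push [7]
Visit 7, push []
Visit 5, push [6]
Visit 6, push []

DFS order: [1, 3, 0, 4, 2, 7, 5, 6]


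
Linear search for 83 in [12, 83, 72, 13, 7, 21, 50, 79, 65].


i=0: 12!=83
i=1: 83==83 found!

Found at 1, 2 comps


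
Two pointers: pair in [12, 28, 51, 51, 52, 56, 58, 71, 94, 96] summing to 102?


lo=0(12)+hi=9(96)=108
lo=0(12)+hi=8(94)=106
lo=0(12)+hi=7(71)=83
lo=1(28)+hi=7(71)=99
lo=2(51)+hi=7(71)=122
lo=2(51)+hi=6(58)=109
lo=2(51)+hi=5(56)=107
lo=2(51)+hi=4(52)=103
lo=2(51)+hi=3(51)=102

Yes: 51+51=102


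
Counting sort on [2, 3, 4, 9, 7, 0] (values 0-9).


Input: [2, 3, 4, 9, 7, 0]
Counts: [1, 0, 1, 1, 1, 0, 0, 1, 0, 1]

Sorted: [0, 2, 3, 4, 7, 9]


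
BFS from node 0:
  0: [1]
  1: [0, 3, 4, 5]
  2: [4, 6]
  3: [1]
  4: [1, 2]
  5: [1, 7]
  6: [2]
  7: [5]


Visit 0, enqueue [1]
Visit 1, enqueue [3, 4, 5]
Visit 3, enqueue []
Visit 4, enqueue [2]
Visit 5, enqueue [7]
Visit 2, enqueue [6]
Visit 7, enqueue []
Visit 6, enqueue []

BFS order: [0, 1, 3, 4, 5, 2, 7, 6]


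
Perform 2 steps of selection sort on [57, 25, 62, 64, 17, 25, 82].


Initial: [57, 25, 62, 64, 17, 25, 82]
Step 1: min=17 at 4
  Swap: [17, 25, 62, 64, 57, 25, 82]
Step 2: min=25 at 1
  Swap: [17, 25, 62, 64, 57, 25, 82]

After 2 steps: [17, 25, 62, 64, 57, 25, 82]


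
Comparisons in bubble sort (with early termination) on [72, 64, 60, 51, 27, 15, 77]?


Algorithm: bubble sort (with early termination)
Input: [72, 64, 60, 51, 27, 15, 77]
Sorted: [15, 27, 51, 60, 64, 72, 77]

21


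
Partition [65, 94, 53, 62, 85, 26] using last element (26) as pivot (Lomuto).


Pivot: 26
Place pivot at 0: [26, 94, 53, 62, 85, 65]

Partitioned: [26, 94, 53, 62, 85, 65]


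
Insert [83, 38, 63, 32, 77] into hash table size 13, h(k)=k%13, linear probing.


Insert 83: h=5 -> slot 5
Insert 38: h=12 -> slot 12
Insert 63: h=11 -> slot 11
Insert 32: h=6 -> slot 6
Insert 77: h=12, 1 probes -> slot 0

Table: [77, None, None, None, None, 83, 32, None, None, None, None, 63, 38]


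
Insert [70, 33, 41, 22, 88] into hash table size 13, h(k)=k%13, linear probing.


Insert 70: h=5 -> slot 5
Insert 33: h=7 -> slot 7
Insert 41: h=2 -> slot 2
Insert 22: h=9 -> slot 9
Insert 88: h=10 -> slot 10

Table: [None, None, 41, None, None, 70, None, 33, None, 22, 88, None, None]


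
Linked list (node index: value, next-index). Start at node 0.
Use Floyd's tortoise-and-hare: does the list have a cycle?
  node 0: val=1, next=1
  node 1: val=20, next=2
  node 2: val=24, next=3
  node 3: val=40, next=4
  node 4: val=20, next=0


Floyd's tortoise (slow, +1) and hare (fast, +2):
  init: slow=0, fast=0
  step 1: slow=1, fast=2
  step 2: slow=2, fast=4
  step 3: slow=3, fast=1
  step 4: slow=4, fast=3
  step 5: slow=0, fast=0
  slow == fast at node 0: cycle detected

Cycle: yes


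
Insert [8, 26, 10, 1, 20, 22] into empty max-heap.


Insert 8: [8]
Insert 26: [26, 8]
Insert 10: [26, 8, 10]
Insert 1: [26, 8, 10, 1]
Insert 20: [26, 20, 10, 1, 8]
Insert 22: [26, 20, 22, 1, 8, 10]

Final heap: [26, 20, 22, 1, 8, 10]


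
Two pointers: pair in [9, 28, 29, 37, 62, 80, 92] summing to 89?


lo=0(9)+hi=6(92)=101
lo=0(9)+hi=5(80)=89

Yes: 9+80=89


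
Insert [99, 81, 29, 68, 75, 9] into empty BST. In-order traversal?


Insert 99: root
Insert 81: L from 99
Insert 29: L from 99 -> L from 81
Insert 68: L from 99 -> L from 81 -> R from 29
Insert 75: L from 99 -> L from 81 -> R from 29 -> R from 68
Insert 9: L from 99 -> L from 81 -> L from 29

In-order: [9, 29, 68, 75, 81, 99]


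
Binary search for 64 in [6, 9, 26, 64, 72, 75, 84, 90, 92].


Step 1: lo=0, hi=8, mid=4, val=72
Step 2: lo=0, hi=3, mid=1, val=9
Step 3: lo=2, hi=3, mid=2, val=26
Step 4: lo=3, hi=3, mid=3, val=64

Found at index 3


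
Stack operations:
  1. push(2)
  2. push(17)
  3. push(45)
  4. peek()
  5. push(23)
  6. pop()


push(2) -> [2]
push(17) -> [2, 17]
push(45) -> [2, 17, 45]
peek()->45
push(23) -> [2, 17, 45, 23]
pop()->23, [2, 17, 45]

Final stack: [2, 17, 45]


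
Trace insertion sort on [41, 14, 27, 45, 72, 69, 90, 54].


Initial: [41, 14, 27, 45, 72, 69, 90, 54]
Insert 14: [14, 41, 27, 45, 72, 69, 90, 54]
Insert 27: [14, 27, 41, 45, 72, 69, 90, 54]
Insert 45: [14, 27, 41, 45, 72, 69, 90, 54]
Insert 72: [14, 27, 41, 45, 72, 69, 90, 54]
Insert 69: [14, 27, 41, 45, 69, 72, 90, 54]
Insert 90: [14, 27, 41, 45, 69, 72, 90, 54]
Insert 54: [14, 27, 41, 45, 54, 69, 72, 90]

Sorted: [14, 27, 41, 45, 54, 69, 72, 90]


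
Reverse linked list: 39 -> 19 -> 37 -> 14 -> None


Step 1: curr=39, set curr.next=prev(None) | reversed so far: 39
Step 2: curr=19, set curr.next=prev(39) | reversed so far: 19 -> 39
Step 3: curr=37, set curr.next=prev(19) | reversed so far: 37 -> 19 -> 39
Step 4: curr=14, set curr.next=prev(37) | reversed so far: 14 -> 37 -> 19 -> 39

14 -> 37 -> 19 -> 39 -> None


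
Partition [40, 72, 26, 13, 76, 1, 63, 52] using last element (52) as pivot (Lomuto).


Pivot: 52
  40 <= 52: advance i (no swap)
  26 <= 52: swap -> [40, 26, 72, 13, 76, 1, 63, 52]
  13 <= 52: swap -> [40, 26, 13, 72, 76, 1, 63, 52]
  1 <= 52: swap -> [40, 26, 13, 1, 76, 72, 63, 52]
Place pivot at 4: [40, 26, 13, 1, 52, 72, 63, 76]

Partitioned: [40, 26, 13, 1, 52, 72, 63, 76]


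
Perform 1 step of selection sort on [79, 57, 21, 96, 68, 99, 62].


Initial: [79, 57, 21, 96, 68, 99, 62]
Step 1: min=21 at 2
  Swap: [21, 57, 79, 96, 68, 99, 62]

After 1 step: [21, 57, 79, 96, 68, 99, 62]


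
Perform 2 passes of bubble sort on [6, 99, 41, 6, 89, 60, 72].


Initial: [6, 99, 41, 6, 89, 60, 72]
Pass 1: [6, 41, 6, 89, 60, 72, 99] (5 swaps)
Pass 2: [6, 6, 41, 60, 72, 89, 99] (3 swaps)

After 2 passes: [6, 6, 41, 60, 72, 89, 99]


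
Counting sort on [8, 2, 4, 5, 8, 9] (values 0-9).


Input: [8, 2, 4, 5, 8, 9]
Counts: [0, 0, 1, 0, 1, 1, 0, 0, 2, 1]

Sorted: [2, 4, 5, 8, 8, 9]


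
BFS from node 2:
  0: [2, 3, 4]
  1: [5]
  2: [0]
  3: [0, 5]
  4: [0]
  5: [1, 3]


Visit 2, enqueue [0]
Visit 0, enqueue [3, 4]
Visit 3, enqueue [5]
Visit 4, enqueue []
Visit 5, enqueue [1]
Visit 1, enqueue []

BFS order: [2, 0, 3, 4, 5, 1]


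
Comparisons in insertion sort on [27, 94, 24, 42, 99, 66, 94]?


Algorithm: insertion sort
Input: [27, 94, 24, 42, 99, 66, 94]
Sorted: [24, 27, 42, 66, 94, 94, 99]

11


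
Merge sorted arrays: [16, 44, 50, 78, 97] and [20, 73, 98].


Take 16 from A
Take 20 from B
Take 44 from A
Take 50 from A
Take 73 from B
Take 78 from A
Take 97 from A

Merged: [16, 20, 44, 50, 73, 78, 97, 98]


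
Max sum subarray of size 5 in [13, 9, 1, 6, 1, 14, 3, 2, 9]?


[0:5]: 30
[1:6]: 31
[2:7]: 25
[3:8]: 26
[4:9]: 29

Max: 31 at [1:6]


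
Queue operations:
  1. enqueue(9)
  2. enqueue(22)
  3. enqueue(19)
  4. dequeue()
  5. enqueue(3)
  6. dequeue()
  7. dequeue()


enqueue(9) -> [9]
enqueue(22) -> [9, 22]
enqueue(19) -> [9, 22, 19]
dequeue()->9, [22, 19]
enqueue(3) -> [22, 19, 3]
dequeue()->22, [19, 3]
dequeue()->19, [3]

Final queue: [3]


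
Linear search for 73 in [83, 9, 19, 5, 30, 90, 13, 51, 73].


i=0: 83!=73
i=1: 9!=73
i=2: 19!=73
i=3: 5!=73
i=4: 30!=73
i=5: 90!=73
i=6: 13!=73
i=7: 51!=73
i=8: 73==73 found!

Found at 8, 9 comps


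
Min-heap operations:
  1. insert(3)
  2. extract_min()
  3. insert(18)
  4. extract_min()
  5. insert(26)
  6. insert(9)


insert(3) -> [3]
extract_min()->3, []
insert(18) -> [18]
extract_min()->18, []
insert(26) -> [26]
insert(9) -> [9, 26]

Final heap: [9, 26]


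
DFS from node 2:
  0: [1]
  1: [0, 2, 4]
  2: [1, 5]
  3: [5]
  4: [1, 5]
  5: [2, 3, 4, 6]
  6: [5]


Visit 2, push [5, 1]
Visit 1, push [4, 0]
Visit 0, push []
Visit 4, push [5]
Visit 5, push [6, 3]
Visit 3, push []
Visit 6, push []

DFS order: [2, 1, 0, 4, 5, 3, 6]


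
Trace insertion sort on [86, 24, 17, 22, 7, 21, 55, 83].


Initial: [86, 24, 17, 22, 7, 21, 55, 83]
Insert 24: [24, 86, 17, 22, 7, 21, 55, 83]
Insert 17: [17, 24, 86, 22, 7, 21, 55, 83]
Insert 22: [17, 22, 24, 86, 7, 21, 55, 83]
Insert 7: [7, 17, 22, 24, 86, 21, 55, 83]
Insert 21: [7, 17, 21, 22, 24, 86, 55, 83]
Insert 55: [7, 17, 21, 22, 24, 55, 86, 83]
Insert 83: [7, 17, 21, 22, 24, 55, 83, 86]

Sorted: [7, 17, 21, 22, 24, 55, 83, 86]


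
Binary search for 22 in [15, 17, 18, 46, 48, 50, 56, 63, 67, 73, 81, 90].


Step 1: lo=0, hi=11, mid=5, val=50
Step 2: lo=0, hi=4, mid=2, val=18
Step 3: lo=3, hi=4, mid=3, val=46

Not found


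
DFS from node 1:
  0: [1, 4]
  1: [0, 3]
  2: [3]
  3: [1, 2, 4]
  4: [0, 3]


Visit 1, push [3, 0]
Visit 0, push [4]
Visit 4, push [3]
Visit 3, push [2]
Visit 2, push []

DFS order: [1, 0, 4, 3, 2]


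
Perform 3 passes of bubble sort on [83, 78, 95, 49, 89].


Initial: [83, 78, 95, 49, 89]
Pass 1: [78, 83, 49, 89, 95] (3 swaps)
Pass 2: [78, 49, 83, 89, 95] (1 swaps)
Pass 3: [49, 78, 83, 89, 95] (1 swaps)

After 3 passes: [49, 78, 83, 89, 95]


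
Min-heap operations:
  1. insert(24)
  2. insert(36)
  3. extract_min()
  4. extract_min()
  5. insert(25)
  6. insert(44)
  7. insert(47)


insert(24) -> [24]
insert(36) -> [24, 36]
extract_min()->24, [36]
extract_min()->36, []
insert(25) -> [25]
insert(44) -> [25, 44]
insert(47) -> [25, 44, 47]

Final heap: [25, 44, 47]


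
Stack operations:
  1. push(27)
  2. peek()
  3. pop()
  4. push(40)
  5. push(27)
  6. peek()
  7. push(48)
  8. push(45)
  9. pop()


push(27) -> [27]
peek()->27
pop()->27, []
push(40) -> [40]
push(27) -> [40, 27]
peek()->27
push(48) -> [40, 27, 48]
push(45) -> [40, 27, 48, 45]
pop()->45, [40, 27, 48]

Final stack: [40, 27, 48]


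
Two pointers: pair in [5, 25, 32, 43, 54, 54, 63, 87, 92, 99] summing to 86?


lo=0(5)+hi=9(99)=104
lo=0(5)+hi=8(92)=97
lo=0(5)+hi=7(87)=92
lo=0(5)+hi=6(63)=68
lo=1(25)+hi=6(63)=88
lo=1(25)+hi=5(54)=79
lo=2(32)+hi=5(54)=86

Yes: 32+54=86


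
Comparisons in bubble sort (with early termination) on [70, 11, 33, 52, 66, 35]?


Algorithm: bubble sort (with early termination)
Input: [70, 11, 33, 52, 66, 35]
Sorted: [11, 33, 35, 52, 66, 70]

14


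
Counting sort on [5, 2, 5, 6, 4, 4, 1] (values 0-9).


Input: [5, 2, 5, 6, 4, 4, 1]
Counts: [0, 1, 1, 0, 2, 2, 1, 0, 0, 0]

Sorted: [1, 2, 4, 4, 5, 5, 6]


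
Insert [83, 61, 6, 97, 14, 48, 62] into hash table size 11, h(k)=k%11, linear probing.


Insert 83: h=6 -> slot 6
Insert 61: h=6, 1 probes -> slot 7
Insert 6: h=6, 2 probes -> slot 8
Insert 97: h=9 -> slot 9
Insert 14: h=3 -> slot 3
Insert 48: h=4 -> slot 4
Insert 62: h=7, 3 probes -> slot 10

Table: [None, None, None, 14, 48, None, 83, 61, 6, 97, 62]


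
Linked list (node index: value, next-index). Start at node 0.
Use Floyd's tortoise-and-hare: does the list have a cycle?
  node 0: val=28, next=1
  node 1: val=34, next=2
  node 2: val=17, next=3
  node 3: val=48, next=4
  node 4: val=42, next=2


Floyd's tortoise (slow, +1) and hare (fast, +2):
  init: slow=0, fast=0
  step 1: slow=1, fast=2
  step 2: slow=2, fast=4
  step 3: slow=3, fast=3
  slow == fast at node 3: cycle detected

Cycle: yes


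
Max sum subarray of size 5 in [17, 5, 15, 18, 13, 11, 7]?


[0:5]: 68
[1:6]: 62
[2:7]: 64

Max: 68 at [0:5]


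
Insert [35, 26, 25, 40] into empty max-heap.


Insert 35: [35]
Insert 26: [35, 26]
Insert 25: [35, 26, 25]
Insert 40: [40, 35, 25, 26]

Final heap: [40, 35, 25, 26]


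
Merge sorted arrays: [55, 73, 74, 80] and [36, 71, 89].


Take 36 from B
Take 55 from A
Take 71 from B
Take 73 from A
Take 74 from A
Take 80 from A

Merged: [36, 55, 71, 73, 74, 80, 89]


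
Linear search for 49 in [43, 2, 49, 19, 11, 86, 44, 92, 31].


i=0: 43!=49
i=1: 2!=49
i=2: 49==49 found!

Found at 2, 3 comps


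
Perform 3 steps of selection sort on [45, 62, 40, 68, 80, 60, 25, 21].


Initial: [45, 62, 40, 68, 80, 60, 25, 21]
Step 1: min=21 at 7
  Swap: [21, 62, 40, 68, 80, 60, 25, 45]
Step 2: min=25 at 6
  Swap: [21, 25, 40, 68, 80, 60, 62, 45]
Step 3: min=40 at 2
  Swap: [21, 25, 40, 68, 80, 60, 62, 45]

After 3 steps: [21, 25, 40, 68, 80, 60, 62, 45]


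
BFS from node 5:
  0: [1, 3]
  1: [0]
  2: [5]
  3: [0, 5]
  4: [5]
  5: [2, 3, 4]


Visit 5, enqueue [2, 3, 4]
Visit 2, enqueue []
Visit 3, enqueue [0]
Visit 4, enqueue []
Visit 0, enqueue [1]
Visit 1, enqueue []

BFS order: [5, 2, 3, 4, 0, 1]


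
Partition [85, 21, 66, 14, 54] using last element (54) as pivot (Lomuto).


Pivot: 54
  21 <= 54: swap -> [21, 85, 66, 14, 54]
  14 <= 54: swap -> [21, 14, 66, 85, 54]
Place pivot at 2: [21, 14, 54, 85, 66]

Partitioned: [21, 14, 54, 85, 66]


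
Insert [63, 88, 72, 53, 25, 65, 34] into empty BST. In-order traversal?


Insert 63: root
Insert 88: R from 63
Insert 72: R from 63 -> L from 88
Insert 53: L from 63
Insert 25: L from 63 -> L from 53
Insert 65: R from 63 -> L from 88 -> L from 72
Insert 34: L from 63 -> L from 53 -> R from 25

In-order: [25, 34, 53, 63, 65, 72, 88]


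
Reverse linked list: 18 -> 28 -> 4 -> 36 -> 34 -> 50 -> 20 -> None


Step 1: curr=18, set curr.next=prev(None) | reversed so far: 18
Step 2: curr=28, set curr.next=prev(18) | reversed so far: 28 -> 18
Step 3: curr=4, set curr.next=prev(28) | reversed so far: 4 -> 28 -> 18
Step 4: curr=36, set curr.next=prev(4) | reversed so far: 36 -> 4 -> 28 -> 18
Step 5: curr=34, set curr.next=prev(36) | reversed so far: 34 -> 36 -> 4 -> 28 -> 18
Step 6: curr=50, set curr.next=prev(34) | reversed so far: 50 -> 34 -> 36 -> 4 -> 28 -> 18
Step 7: curr=20, set curr.next=prev(50) | reversed so far: 20 -> 50 -> 34 -> 36 -> 4 -> 28 -> 18

20 -> 50 -> 34 -> 36 -> 4 -> 28 -> 18 -> None


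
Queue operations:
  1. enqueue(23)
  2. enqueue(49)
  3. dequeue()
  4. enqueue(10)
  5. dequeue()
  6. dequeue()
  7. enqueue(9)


enqueue(23) -> [23]
enqueue(49) -> [23, 49]
dequeue()->23, [49]
enqueue(10) -> [49, 10]
dequeue()->49, [10]
dequeue()->10, []
enqueue(9) -> [9]

Final queue: [9]


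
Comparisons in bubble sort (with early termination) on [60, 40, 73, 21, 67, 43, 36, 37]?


Algorithm: bubble sort (with early termination)
Input: [60, 40, 73, 21, 67, 43, 36, 37]
Sorted: [21, 36, 37, 40, 43, 60, 67, 73]

27


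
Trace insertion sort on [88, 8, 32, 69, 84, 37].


Initial: [88, 8, 32, 69, 84, 37]
Insert 8: [8, 88, 32, 69, 84, 37]
Insert 32: [8, 32, 88, 69, 84, 37]
Insert 69: [8, 32, 69, 88, 84, 37]
Insert 84: [8, 32, 69, 84, 88, 37]
Insert 37: [8, 32, 37, 69, 84, 88]

Sorted: [8, 32, 37, 69, 84, 88]


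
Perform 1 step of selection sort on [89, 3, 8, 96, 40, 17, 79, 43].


Initial: [89, 3, 8, 96, 40, 17, 79, 43]
Step 1: min=3 at 1
  Swap: [3, 89, 8, 96, 40, 17, 79, 43]

After 1 step: [3, 89, 8, 96, 40, 17, 79, 43]


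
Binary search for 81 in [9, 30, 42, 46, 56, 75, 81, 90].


Step 1: lo=0, hi=7, mid=3, val=46
Step 2: lo=4, hi=7, mid=5, val=75
Step 3: lo=6, hi=7, mid=6, val=81

Found at index 6


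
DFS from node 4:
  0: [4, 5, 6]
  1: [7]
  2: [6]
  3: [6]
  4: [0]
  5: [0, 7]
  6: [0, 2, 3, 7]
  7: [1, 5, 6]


Visit 4, push [0]
Visit 0, push [6, 5]
Visit 5, push [7]
Visit 7, push [6, 1]
Visit 1, push []
Visit 6, push [3, 2]
Visit 2, push []
Visit 3, push []

DFS order: [4, 0, 5, 7, 1, 6, 2, 3]


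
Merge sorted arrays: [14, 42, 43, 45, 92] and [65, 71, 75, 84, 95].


Take 14 from A
Take 42 from A
Take 43 from A
Take 45 from A
Take 65 from B
Take 71 from B
Take 75 from B
Take 84 from B
Take 92 from A

Merged: [14, 42, 43, 45, 65, 71, 75, 84, 92, 95]


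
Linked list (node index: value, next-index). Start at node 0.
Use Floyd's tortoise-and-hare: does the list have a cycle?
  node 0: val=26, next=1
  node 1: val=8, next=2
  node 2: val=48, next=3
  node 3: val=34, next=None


Floyd's tortoise (slow, +1) and hare (fast, +2):
  init: slow=0, fast=0
  step 1: slow=1, fast=2
  step 2: fast 2->3->None, no cycle

Cycle: no


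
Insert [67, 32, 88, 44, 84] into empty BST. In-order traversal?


Insert 67: root
Insert 32: L from 67
Insert 88: R from 67
Insert 44: L from 67 -> R from 32
Insert 84: R from 67 -> L from 88

In-order: [32, 44, 67, 84, 88]


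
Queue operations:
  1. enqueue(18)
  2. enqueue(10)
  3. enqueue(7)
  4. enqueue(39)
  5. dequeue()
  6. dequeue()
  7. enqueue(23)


enqueue(18) -> [18]
enqueue(10) -> [18, 10]
enqueue(7) -> [18, 10, 7]
enqueue(39) -> [18, 10, 7, 39]
dequeue()->18, [10, 7, 39]
dequeue()->10, [7, 39]
enqueue(23) -> [7, 39, 23]

Final queue: [7, 39, 23]


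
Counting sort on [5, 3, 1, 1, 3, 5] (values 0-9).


Input: [5, 3, 1, 1, 3, 5]
Counts: [0, 2, 0, 2, 0, 2, 0, 0, 0, 0]

Sorted: [1, 1, 3, 3, 5, 5]


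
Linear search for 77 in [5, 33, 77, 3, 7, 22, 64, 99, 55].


i=0: 5!=77
i=1: 33!=77
i=2: 77==77 found!

Found at 2, 3 comps


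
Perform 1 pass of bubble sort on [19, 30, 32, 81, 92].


Initial: [19, 30, 32, 81, 92]
Pass 1: [19, 30, 32, 81, 92] (0 swaps)

After 1 pass: [19, 30, 32, 81, 92]


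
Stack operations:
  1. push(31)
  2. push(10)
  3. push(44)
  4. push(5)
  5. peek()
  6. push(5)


push(31) -> [31]
push(10) -> [31, 10]
push(44) -> [31, 10, 44]
push(5) -> [31, 10, 44, 5]
peek()->5
push(5) -> [31, 10, 44, 5, 5]

Final stack: [31, 10, 44, 5, 5]


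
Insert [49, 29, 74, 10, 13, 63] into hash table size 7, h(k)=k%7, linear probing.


Insert 49: h=0 -> slot 0
Insert 29: h=1 -> slot 1
Insert 74: h=4 -> slot 4
Insert 10: h=3 -> slot 3
Insert 13: h=6 -> slot 6
Insert 63: h=0, 2 probes -> slot 2

Table: [49, 29, 63, 10, 74, None, 13]


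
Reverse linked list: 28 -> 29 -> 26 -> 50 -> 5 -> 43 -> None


Step 1: curr=28, set curr.next=prev(None) | reversed so far: 28
Step 2: curr=29, set curr.next=prev(28) | reversed so far: 29 -> 28
Step 3: curr=26, set curr.next=prev(29) | reversed so far: 26 -> 29 -> 28
Step 4: curr=50, set curr.next=prev(26) | reversed so far: 50 -> 26 -> 29 -> 28
Step 5: curr=5, set curr.next=prev(50) | reversed so far: 5 -> 50 -> 26 -> 29 -> 28
Step 6: curr=43, set curr.next=prev(5) | reversed so far: 43 -> 5 -> 50 -> 26 -> 29 -> 28

43 -> 5 -> 50 -> 26 -> 29 -> 28 -> None


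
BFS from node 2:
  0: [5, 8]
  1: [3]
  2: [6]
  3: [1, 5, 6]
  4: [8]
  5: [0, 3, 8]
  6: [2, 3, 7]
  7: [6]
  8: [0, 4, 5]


Visit 2, enqueue [6]
Visit 6, enqueue [3, 7]
Visit 3, enqueue [1, 5]
Visit 7, enqueue []
Visit 1, enqueue []
Visit 5, enqueue [0, 8]
Visit 0, enqueue []
Visit 8, enqueue [4]
Visit 4, enqueue []

BFS order: [2, 6, 3, 7, 1, 5, 0, 8, 4]


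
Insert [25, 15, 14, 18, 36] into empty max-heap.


Insert 25: [25]
Insert 15: [25, 15]
Insert 14: [25, 15, 14]
Insert 18: [25, 18, 14, 15]
Insert 36: [36, 25, 14, 15, 18]

Final heap: [36, 25, 14, 15, 18]


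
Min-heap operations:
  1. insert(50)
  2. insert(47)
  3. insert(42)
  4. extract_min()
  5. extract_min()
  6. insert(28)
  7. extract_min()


insert(50) -> [50]
insert(47) -> [47, 50]
insert(42) -> [42, 50, 47]
extract_min()->42, [47, 50]
extract_min()->47, [50]
insert(28) -> [28, 50]
extract_min()->28, [50]

Final heap: [50]


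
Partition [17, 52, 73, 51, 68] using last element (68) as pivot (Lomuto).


Pivot: 68
  17 <= 68: advance i (no swap)
  52 <= 68: advance i (no swap)
  51 <= 68: swap -> [17, 52, 51, 73, 68]
Place pivot at 3: [17, 52, 51, 68, 73]

Partitioned: [17, 52, 51, 68, 73]


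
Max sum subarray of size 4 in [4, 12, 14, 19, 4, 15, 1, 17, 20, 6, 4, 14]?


[0:4]: 49
[1:5]: 49
[2:6]: 52
[3:7]: 39
[4:8]: 37
[5:9]: 53
[6:10]: 44
[7:11]: 47
[8:12]: 44

Max: 53 at [5:9]


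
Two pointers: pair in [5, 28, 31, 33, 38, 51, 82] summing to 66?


lo=0(5)+hi=6(82)=87
lo=0(5)+hi=5(51)=56
lo=1(28)+hi=5(51)=79
lo=1(28)+hi=4(38)=66

Yes: 28+38=66


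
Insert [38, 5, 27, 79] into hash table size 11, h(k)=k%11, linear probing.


Insert 38: h=5 -> slot 5
Insert 5: h=5, 1 probes -> slot 6
Insert 27: h=5, 2 probes -> slot 7
Insert 79: h=2 -> slot 2

Table: [None, None, 79, None, None, 38, 5, 27, None, None, None]


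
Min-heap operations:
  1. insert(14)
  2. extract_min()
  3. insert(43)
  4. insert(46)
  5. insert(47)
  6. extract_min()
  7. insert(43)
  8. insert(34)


insert(14) -> [14]
extract_min()->14, []
insert(43) -> [43]
insert(46) -> [43, 46]
insert(47) -> [43, 46, 47]
extract_min()->43, [46, 47]
insert(43) -> [43, 47, 46]
insert(34) -> [34, 43, 46, 47]

Final heap: [34, 43, 46, 47]


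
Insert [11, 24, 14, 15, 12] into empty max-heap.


Insert 11: [11]
Insert 24: [24, 11]
Insert 14: [24, 11, 14]
Insert 15: [24, 15, 14, 11]
Insert 12: [24, 15, 14, 11, 12]

Final heap: [24, 15, 14, 11, 12]


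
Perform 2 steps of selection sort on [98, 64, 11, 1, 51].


Initial: [98, 64, 11, 1, 51]
Step 1: min=1 at 3
  Swap: [1, 64, 11, 98, 51]
Step 2: min=11 at 2
  Swap: [1, 11, 64, 98, 51]

After 2 steps: [1, 11, 64, 98, 51]


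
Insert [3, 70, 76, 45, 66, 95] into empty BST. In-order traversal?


Insert 3: root
Insert 70: R from 3
Insert 76: R from 3 -> R from 70
Insert 45: R from 3 -> L from 70
Insert 66: R from 3 -> L from 70 -> R from 45
Insert 95: R from 3 -> R from 70 -> R from 76

In-order: [3, 45, 66, 70, 76, 95]


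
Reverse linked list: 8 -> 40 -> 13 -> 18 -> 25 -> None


Step 1: curr=8, set curr.next=prev(None) | reversed so far: 8
Step 2: curr=40, set curr.next=prev(8) | reversed so far: 40 -> 8
Step 3: curr=13, set curr.next=prev(40) | reversed so far: 13 -> 40 -> 8
Step 4: curr=18, set curr.next=prev(13) | reversed so far: 18 -> 13 -> 40 -> 8
Step 5: curr=25, set curr.next=prev(18) | reversed so far: 25 -> 18 -> 13 -> 40 -> 8

25 -> 18 -> 13 -> 40 -> 8 -> None


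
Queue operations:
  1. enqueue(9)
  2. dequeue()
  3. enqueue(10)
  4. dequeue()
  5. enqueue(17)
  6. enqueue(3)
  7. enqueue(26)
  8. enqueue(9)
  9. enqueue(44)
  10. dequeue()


enqueue(9) -> [9]
dequeue()->9, []
enqueue(10) -> [10]
dequeue()->10, []
enqueue(17) -> [17]
enqueue(3) -> [17, 3]
enqueue(26) -> [17, 3, 26]
enqueue(9) -> [17, 3, 26, 9]
enqueue(44) -> [17, 3, 26, 9, 44]
dequeue()->17, [3, 26, 9, 44]

Final queue: [3, 26, 9, 44]


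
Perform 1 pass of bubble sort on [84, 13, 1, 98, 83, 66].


Initial: [84, 13, 1, 98, 83, 66]
Pass 1: [13, 1, 84, 83, 66, 98] (4 swaps)

After 1 pass: [13, 1, 84, 83, 66, 98]


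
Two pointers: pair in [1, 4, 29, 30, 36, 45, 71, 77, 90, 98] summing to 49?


lo=0(1)+hi=9(98)=99
lo=0(1)+hi=8(90)=91
lo=0(1)+hi=7(77)=78
lo=0(1)+hi=6(71)=72
lo=0(1)+hi=5(45)=46
lo=1(4)+hi=5(45)=49

Yes: 4+45=49


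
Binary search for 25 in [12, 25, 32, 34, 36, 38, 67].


Step 1: lo=0, hi=6, mid=3, val=34
Step 2: lo=0, hi=2, mid=1, val=25

Found at index 1


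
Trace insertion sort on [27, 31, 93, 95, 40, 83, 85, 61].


Initial: [27, 31, 93, 95, 40, 83, 85, 61]
Insert 31: [27, 31, 93, 95, 40, 83, 85, 61]
Insert 93: [27, 31, 93, 95, 40, 83, 85, 61]
Insert 95: [27, 31, 93, 95, 40, 83, 85, 61]
Insert 40: [27, 31, 40, 93, 95, 83, 85, 61]
Insert 83: [27, 31, 40, 83, 93, 95, 85, 61]
Insert 85: [27, 31, 40, 83, 85, 93, 95, 61]
Insert 61: [27, 31, 40, 61, 83, 85, 93, 95]

Sorted: [27, 31, 40, 61, 83, 85, 93, 95]


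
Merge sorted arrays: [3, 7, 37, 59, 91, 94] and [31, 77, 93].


Take 3 from A
Take 7 from A
Take 31 from B
Take 37 from A
Take 59 from A
Take 77 from B
Take 91 from A
Take 93 from B

Merged: [3, 7, 31, 37, 59, 77, 91, 93, 94]


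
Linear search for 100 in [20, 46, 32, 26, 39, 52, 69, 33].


i=0: 20!=100
i=1: 46!=100
i=2: 32!=100
i=3: 26!=100
i=4: 39!=100
i=5: 52!=100
i=6: 69!=100
i=7: 33!=100

Not found, 8 comps


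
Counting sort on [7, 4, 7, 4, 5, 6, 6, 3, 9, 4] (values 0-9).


Input: [7, 4, 7, 4, 5, 6, 6, 3, 9, 4]
Counts: [0, 0, 0, 1, 3, 1, 2, 2, 0, 1]

Sorted: [3, 4, 4, 4, 5, 6, 6, 7, 7, 9]


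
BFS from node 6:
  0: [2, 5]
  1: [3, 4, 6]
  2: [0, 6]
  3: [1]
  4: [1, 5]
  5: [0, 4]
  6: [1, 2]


Visit 6, enqueue [1, 2]
Visit 1, enqueue [3, 4]
Visit 2, enqueue [0]
Visit 3, enqueue []
Visit 4, enqueue [5]
Visit 0, enqueue []
Visit 5, enqueue []

BFS order: [6, 1, 2, 3, 4, 0, 5]


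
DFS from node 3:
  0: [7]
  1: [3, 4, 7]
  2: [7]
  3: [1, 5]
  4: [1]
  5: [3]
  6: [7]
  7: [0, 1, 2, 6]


Visit 3, push [5, 1]
Visit 1, push [7, 4]
Visit 4, push []
Visit 7, push [6, 2, 0]
Visit 0, push []
Visit 2, push []
Visit 6, push []
Visit 5, push []

DFS order: [3, 1, 4, 7, 0, 2, 6, 5]
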